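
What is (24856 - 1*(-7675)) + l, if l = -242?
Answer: 32289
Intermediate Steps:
(24856 - 1*(-7675)) + l = (24856 - 1*(-7675)) - 242 = (24856 + 7675) - 242 = 32531 - 242 = 32289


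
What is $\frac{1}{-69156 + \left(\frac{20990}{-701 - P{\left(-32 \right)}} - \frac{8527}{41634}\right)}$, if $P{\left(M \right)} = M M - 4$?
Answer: $- \frac{71652114}{4956062168411} \approx -1.4457 \cdot 10^{-5}$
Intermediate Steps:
$P{\left(M \right)} = -4 + M^{2}$ ($P{\left(M \right)} = M^{2} - 4 = -4 + M^{2}$)
$\frac{1}{-69156 + \left(\frac{20990}{-701 - P{\left(-32 \right)}} - \frac{8527}{41634}\right)} = \frac{1}{-69156 + \left(\frac{20990}{-701 - \left(-4 + \left(-32\right)^{2}\right)} - \frac{8527}{41634}\right)} = \frac{1}{-69156 + \left(\frac{20990}{-701 - \left(-4 + 1024\right)} - \frac{8527}{41634}\right)} = \frac{1}{-69156 + \left(\frac{20990}{-701 - 1020} - \frac{8527}{41634}\right)} = \frac{1}{-69156 + \left(\frac{20990}{-1721} - \frac{8527}{41634}\right)} = \frac{1}{-69156 + \left(20990 \left(- \frac{1}{1721}\right) - \frac{8527}{41634}\right)} = \frac{1}{-69156 - \frac{888572627}{71652114}} = \frac{1}{- \frac{4956062168411}{71652114}} = - \frac{71652114}{4956062168411}$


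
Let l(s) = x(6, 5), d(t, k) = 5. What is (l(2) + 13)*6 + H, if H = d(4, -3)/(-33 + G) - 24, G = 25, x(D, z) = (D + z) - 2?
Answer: 859/8 ≈ 107.38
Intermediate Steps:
x(D, z) = -2 + D + z
l(s) = 9 (l(s) = -2 + 6 + 5 = 9)
H = -197/8 (H = 5/(-33 + 25) - 24 = 5/(-8) - 24 = 5*(-⅛) - 24 = -5/8 - 24 = -197/8 ≈ -24.625)
(l(2) + 13)*6 + H = (9 + 13)*6 - 197/8 = 22*6 - 197/8 = 132 - 197/8 = 859/8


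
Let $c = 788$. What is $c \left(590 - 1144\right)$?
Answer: $-436552$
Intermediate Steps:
$c \left(590 - 1144\right) = 788 \left(590 - 1144\right) = 788 \left(-554\right) = -436552$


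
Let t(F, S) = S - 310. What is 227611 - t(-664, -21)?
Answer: 227942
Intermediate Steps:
t(F, S) = -310 + S
227611 - t(-664, -21) = 227611 - (-310 - 21) = 227611 - 1*(-331) = 227611 + 331 = 227942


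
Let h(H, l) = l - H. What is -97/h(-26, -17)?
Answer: -97/9 ≈ -10.778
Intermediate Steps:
-97/h(-26, -17) = -97/(-17 - 1*(-26)) = -97/(-17 + 26) = -97/9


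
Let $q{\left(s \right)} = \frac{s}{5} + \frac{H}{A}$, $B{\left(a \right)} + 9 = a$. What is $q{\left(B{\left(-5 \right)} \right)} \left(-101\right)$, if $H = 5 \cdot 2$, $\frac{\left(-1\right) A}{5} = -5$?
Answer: $\frac{1212}{5} \approx 242.4$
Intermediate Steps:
$A = 25$ ($A = \left(-5\right) \left(-5\right) = 25$)
$H = 10$
$B{\left(a \right)} = -9 + a$
$q{\left(s \right)} = \frac{2}{5} + \frac{s}{5}$ ($q{\left(s \right)} = \frac{s}{5} + \frac{10}{25} = s \frac{1}{5} + 10 \cdot \frac{1}{25} = \frac{s}{5} + \frac{2}{5} = \frac{2}{5} + \frac{s}{5}$)
$q{\left(B{\left(-5 \right)} \right)} \left(-101\right) = \left(\frac{2}{5} + \frac{-9 - 5}{5}\right) \left(-101\right) = \left(\frac{2}{5} + \frac{1}{5} \left(-14\right)\right) \left(-101\right) = \left(\frac{2}{5} - \frac{14}{5}\right) \left(-101\right) = \left(- \frac{12}{5}\right) \left(-101\right) = \frac{1212}{5}$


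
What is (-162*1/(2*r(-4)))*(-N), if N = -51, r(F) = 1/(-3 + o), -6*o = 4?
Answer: 15147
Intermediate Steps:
o = -⅔ (o = -⅙*4 = -⅔ ≈ -0.66667)
r(F) = -3/11 (r(F) = 1/(-3 - ⅔) = 1/(-11/3) = -3/11)
(-162*1/(2*r(-4)))*(-N) = (-162/((-3/11*2)))*(-1*(-51)) = -162/(-6/11)*51 = -162*(-11/6)*51 = 297*51 = 15147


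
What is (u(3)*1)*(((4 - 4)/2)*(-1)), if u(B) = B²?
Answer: 0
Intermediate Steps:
(u(3)*1)*(((4 - 4)/2)*(-1)) = (3²*1)*(((4 - 4)/2)*(-1)) = (9*1)*(((½)*0)*(-1)) = 9*(0*(-1)) = 9*0 = 0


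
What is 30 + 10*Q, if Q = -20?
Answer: -170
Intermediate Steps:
30 + 10*Q = 30 + 10*(-20) = 30 - 200 = -170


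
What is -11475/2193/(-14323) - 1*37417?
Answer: -23044718488/615889 ≈ -37417.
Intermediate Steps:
-11475/2193/(-14323) - 1*37417 = -11475*1/2193*(-1/14323) - 37417 = -225/43*(-1/14323) - 37417 = 225/615889 - 37417 = -23044718488/615889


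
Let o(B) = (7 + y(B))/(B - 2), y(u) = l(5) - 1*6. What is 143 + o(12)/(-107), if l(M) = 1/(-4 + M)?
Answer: 76504/535 ≈ 143.00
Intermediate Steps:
y(u) = -5 (y(u) = 1/(-4 + 5) - 1*6 = 1/1 - 6 = 1 - 6 = -5)
o(B) = 2/(-2 + B) (o(B) = (7 - 5)/(B - 2) = 2/(-2 + B))
143 + o(12)/(-107) = 143 + (2/(-2 + 12))/(-107) = 143 - 2/(107*10) = 143 - 1/107*1/5 = 143 - 1/535 = 76504/535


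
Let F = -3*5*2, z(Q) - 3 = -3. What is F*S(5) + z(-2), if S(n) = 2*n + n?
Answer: -450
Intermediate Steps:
S(n) = 3*n
z(Q) = 0 (z(Q) = 3 - 3 = 0)
F = -30 (F = -15*2 = -30)
F*S(5) + z(-2) = -90*5 + 0 = -30*15 + 0 = -450 + 0 = -450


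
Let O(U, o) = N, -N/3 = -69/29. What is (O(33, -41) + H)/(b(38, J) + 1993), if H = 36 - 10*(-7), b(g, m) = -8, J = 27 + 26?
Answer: 3281/57565 ≈ 0.056996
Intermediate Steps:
J = 53
N = 207/29 (N = -(-207)/29 = -3*(-69/29) = 207/29 ≈ 7.1379)
O(U, o) = 207/29
H = 106 (H = 36 + 70 = 106)
(O(33, -41) + H)/(b(38, J) + 1993) = (207/29 + 106)/(-8 + 1993) = (3281/29)/1985 = (3281/29)*(1/1985) = 3281/57565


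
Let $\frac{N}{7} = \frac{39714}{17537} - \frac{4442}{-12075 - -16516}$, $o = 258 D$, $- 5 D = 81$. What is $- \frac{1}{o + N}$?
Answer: $\frac{389409085}{1624127743466} \approx 0.00023977$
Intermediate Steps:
$D = - \frac{81}{5}$ ($D = \left(- \frac{1}{5}\right) 81 = - \frac{81}{5} \approx -16.2$)
$o = - \frac{20898}{5}$ ($o = 258 \left(- \frac{81}{5}\right) = - \frac{20898}{5} \approx -4179.6$)
$N = \frac{689293640}{77881817}$ ($N = 7 \left(\frac{39714}{17537} - \frac{4442}{-12075 - -16516}\right) = 7 \left(39714 \cdot \frac{1}{17537} - \frac{4442}{-12075 + 16516}\right) = 7 \left(\frac{39714}{17537} - \frac{4442}{4441}\right) = 7 \cdot \frac{98470520}{77881817} = \frac{689293640}{77881817} \approx 8.8505$)
$- \frac{1}{o + N} = - \frac{1}{- \frac{20898}{5} + \frac{689293640}{77881817}} = - \frac{1}{- \frac{1624127743466}{389409085}} = \left(-1\right) \left(- \frac{389409085}{1624127743466}\right) = \frac{389409085}{1624127743466}$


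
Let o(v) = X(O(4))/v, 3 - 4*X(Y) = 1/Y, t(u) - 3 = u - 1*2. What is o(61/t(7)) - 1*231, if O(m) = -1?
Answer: -14083/61 ≈ -230.87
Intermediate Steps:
t(u) = 1 + u (t(u) = 3 + (u - 1*2) = 3 + (u - 2) = 3 + (-2 + u) = 1 + u)
X(Y) = ¾ - 1/(4*Y)
o(v) = 1/v (o(v) = ((¼)*(-1 + 3*(-1))/(-1))/v = ((¼)*(-1)*(-1 - 3))/v = ((¼)*(-1)*(-4))/v = 1/v)
o(61/t(7)) - 1*231 = 1/(61/(1 + 7)) - 1*231 = 1/(61/8) - 231 = 8/61 - 231 = -14083/61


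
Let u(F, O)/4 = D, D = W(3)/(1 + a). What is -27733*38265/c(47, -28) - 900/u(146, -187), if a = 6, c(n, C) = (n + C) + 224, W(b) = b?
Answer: -353776940/81 ≈ -4.3676e+6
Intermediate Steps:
c(n, C) = 224 + C + n (c(n, C) = (C + n) + 224 = 224 + C + n)
D = 3/7 (D = 3/(1 + 6) = 3/7 ≈ 0.42857)
u(F, O) = 12/7 (u(F, O) = 4*(3/7) = 12/7)
-27733*38265/c(47, -28) - 900/u(146, -187) = -27733*38265/(224 - 28 + 47) - 900/12/7 = -27733/(243*(1/38265)) - 900*7/12 = -27733/81/12755 - 525 = -27733*12755/81 - 525 = -353734415/81 - 525 = -353776940/81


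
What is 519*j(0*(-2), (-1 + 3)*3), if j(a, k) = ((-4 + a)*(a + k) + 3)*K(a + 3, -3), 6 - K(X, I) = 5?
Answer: -10899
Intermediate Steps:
K(X, I) = 1 (K(X, I) = 6 - 1*5 = 6 - 5 = 1)
j(a, k) = 3 + (-4 + a)*(a + k) (j(a, k) = ((-4 + a)*(a + k) + 3)*1 = (3 + (-4 + a)*(a + k))*1 = 3 + (-4 + a)*(a + k))
519*j(0*(-2), (-1 + 3)*3) = 519*(3 + (0*(-2))² - 0*(-2) - 4*(-1 + 3)*3 + (0*(-2))*((-1 + 3)*3)) = 519*(3 + 0² - 4*0 - 8*3 + 0*(2*3)) = 519*(3 + 0 + 0 - 4*6 + 0*6) = 519*(3 + 0 + 0 - 24 + 0) = 519*(-21) = -10899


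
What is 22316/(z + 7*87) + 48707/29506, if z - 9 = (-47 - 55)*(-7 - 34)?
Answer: 111531187/17703600 ≈ 6.2999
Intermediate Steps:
z = 4191 (z = 9 + (-47 - 55)*(-7 - 34) = 9 - 102*(-41) = 9 + 4182 = 4191)
22316/(z + 7*87) + 48707/29506 = 22316/(4191 + 7*87) + 48707/29506 = 22316/(4191 + 609) + 48707*(1/29506) = 22316/4800 + 48707/29506 = 22316*(1/4800) + 48707/29506 = 5579/1200 + 48707/29506 = 111531187/17703600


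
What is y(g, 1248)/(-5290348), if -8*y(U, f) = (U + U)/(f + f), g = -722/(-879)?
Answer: 361/23213877732864 ≈ 1.5551e-11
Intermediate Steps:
g = 722/879 (g = -722*(-1/879) = 722/879 ≈ 0.82139)
y(U, f) = -U/(8*f) (y(U, f) = -(U + U)/(8*(f + f)) = -2*U/(8*(2*f)) = -2*U*1/(2*f)/8 = -U/(8*f))
y(g, 1248)/(-5290348) = -1/8*722/879/1248/(-5290348) = -1/8*722/879*1/1248*(-1/5290348) = -361/4387968*(-1/5290348) = 361/23213877732864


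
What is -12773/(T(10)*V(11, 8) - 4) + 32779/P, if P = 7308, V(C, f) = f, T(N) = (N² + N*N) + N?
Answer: -4800935/1531026 ≈ -3.1358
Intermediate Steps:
T(N) = N + 2*N² (T(N) = (N² + N²) + N = 2*N² + N = N + 2*N²)
-12773/(T(10)*V(11, 8) - 4) + 32779/P = -12773/((10*(1 + 2*10))*8 - 4) + 32779/7308 = -12773/((10*(1 + 20))*8 - 4) + 32779*(1/7308) = -12773/((10*21)*8 - 4) + 32779/7308 = -12773/(210*8 - 4) + 32779/7308 = -12773/(1680 - 4) + 32779/7308 = -12773/1676 + 32779/7308 = -4800935/1531026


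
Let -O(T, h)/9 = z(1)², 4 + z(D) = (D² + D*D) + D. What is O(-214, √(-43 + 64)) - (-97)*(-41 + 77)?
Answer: 3483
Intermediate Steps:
z(D) = -4 + D + 2*D² (z(D) = -4 + ((D² + D*D) + D) = -4 + ((D² + D²) + D) = -4 + (2*D² + D) = -4 + (D + 2*D²) = -4 + D + 2*D²)
O(T, h) = -9 (O(T, h) = -9*(-4 + 1 + 2*1²)² = -9*(-4 + 1 + 2*1)² = -9*(-4 + 1 + 2)² = -9*(-1)² = -9*1 = -9)
O(-214, √(-43 + 64)) - (-97)*(-41 + 77) = -9 - (-97)*(-41 + 77) = -9 - (-97)*36 = -9 - 1*(-3492) = -9 + 3492 = 3483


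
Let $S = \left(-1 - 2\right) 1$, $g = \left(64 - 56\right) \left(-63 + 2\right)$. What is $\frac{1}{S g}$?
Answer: $\frac{1}{1464} \approx 0.00068306$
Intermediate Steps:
$g = -488$ ($g = 8 \left(-61\right) = -488$)
$S = -3$ ($S = \left(-3\right) 1 = -3$)
$\frac{1}{S g} = \frac{1}{\left(-3\right) \left(-488\right)} = \frac{1}{1464}$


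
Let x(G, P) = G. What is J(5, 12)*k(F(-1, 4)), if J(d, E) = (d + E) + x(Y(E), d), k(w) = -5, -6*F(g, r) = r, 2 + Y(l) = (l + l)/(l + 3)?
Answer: -83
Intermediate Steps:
Y(l) = -2 + 2*l/(3 + l) (Y(l) = -2 + (l + l)/(l + 3) = -2 + (2*l)/(3 + l) = -2 + 2*l/(3 + l))
F(g, r) = -r/6
J(d, E) = E + d - 6/(3 + E) (J(d, E) = (d + E) - 6/(3 + E) = (E + d) - 6/(3 + E) = E + d - 6/(3 + E))
J(5, 12)*k(F(-1, 4)) = ((-6 + (3 + 12)*(12 + 5))/(3 + 12))*(-5) = ((-6 + 15*17)/15)*(-5) = ((-6 + 255)/15)*(-5) = ((1/15)*249)*(-5) = (83/5)*(-5) = -83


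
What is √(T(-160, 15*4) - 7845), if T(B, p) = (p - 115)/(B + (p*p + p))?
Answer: I*√38440577/70 ≈ 88.572*I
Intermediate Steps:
T(B, p) = (-115 + p)/(B + p + p²) (T(B, p) = (-115 + p)/(B + (p² + p)) = (-115 + p)/(B + (p + p²)) = (-115 + p)/(B + p + p²))
√(T(-160, 15*4) - 7845) = √((-115 + 15*4)/(-160 + 15*4 + (15*4)²) - 7845) = √((-115 + 60)/(-160 + 60 + 60²) - 7845) = √(-55/(-160 + 60 + 3600) - 7845) = √(-55/3500 - 7845) = √((1/3500)*(-55) - 7845) = √(-11/700 - 7845) = √(-5491511/700) = I*√38440577/70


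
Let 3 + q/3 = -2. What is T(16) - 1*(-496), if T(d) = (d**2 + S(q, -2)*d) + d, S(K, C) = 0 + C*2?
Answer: 704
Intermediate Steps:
q = -15 (q = -9 + 3*(-2) = -9 - 6 = -15)
S(K, C) = 2*C (S(K, C) = 0 + 2*C = 2*C)
T(d) = d**2 - 3*d (T(d) = (d**2 + (2*(-2))*d) + d = (d**2 - 4*d) + d = d**2 - 3*d)
T(16) - 1*(-496) = 16*(-3 + 16) - 1*(-496) = 16*13 + 496 = 208 + 496 = 704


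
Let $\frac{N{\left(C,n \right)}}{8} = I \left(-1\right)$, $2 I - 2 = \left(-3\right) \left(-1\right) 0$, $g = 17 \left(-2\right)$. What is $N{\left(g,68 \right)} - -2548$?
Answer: $2540$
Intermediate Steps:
$g = -34$
$I = 1$ ($I = 1 + \frac{\left(-3\right) \left(-1\right) 0}{2} = 1 + \frac{3 \cdot 0}{2} = 1 + \frac{1}{2} \cdot 0 = 1 + 0 = 1$)
$N{\left(C,n \right)} = -8$ ($N{\left(C,n \right)} = 8 \cdot 1 \left(-1\right) = 8 \left(-1\right) = -8$)
$N{\left(g,68 \right)} - -2548 = -8 - -2548 = -8 + 2548 = 2540$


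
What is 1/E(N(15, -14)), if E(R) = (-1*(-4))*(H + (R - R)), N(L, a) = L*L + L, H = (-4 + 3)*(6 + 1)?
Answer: -1/28 ≈ -0.035714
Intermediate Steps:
H = -7 (H = -1*7 = -7)
N(L, a) = L + L² (N(L, a) = L² + L = L + L²)
E(R) = -28 (E(R) = (-1*(-4))*(-7 + (R - R)) = 4*(-7 + 0) = 4*(-7) = -28)
1/E(N(15, -14)) = 1/(-28) = -1/28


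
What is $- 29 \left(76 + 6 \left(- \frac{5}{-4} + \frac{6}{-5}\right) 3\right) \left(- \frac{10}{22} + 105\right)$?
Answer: $- \frac{2564615}{11} \approx -2.3315 \cdot 10^{5}$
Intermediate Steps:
$- 29 \left(76 + 6 \left(- \frac{5}{-4} + \frac{6}{-5}\right) 3\right) \left(- \frac{10}{22} + 105\right) = - 29 \left(76 + 6 \left(\left(-5\right) \left(- \frac{1}{4}\right) + 6 \left(- \frac{1}{5}\right)\right) 3\right) \left(\left(-10\right) \frac{1}{22} + 105\right) = - 29 \left(76 + 6 \left(\frac{5}{4} - \frac{6}{5}\right) 3\right) \left(- \frac{5}{11} + 105\right) = - 29 \left(76 + 6 \cdot \frac{1}{20} \cdot 3\right) \frac{1150}{11} = - 29 \left(76 + \frac{3}{10} \cdot 3\right) \frac{1150}{11} = - 29 \left(76 + \frac{9}{10}\right) \frac{1150}{11} = - 29 \cdot \frac{769}{10} \cdot \frac{1150}{11} = \left(-29\right) \frac{88435}{11} = - \frac{2564615}{11}$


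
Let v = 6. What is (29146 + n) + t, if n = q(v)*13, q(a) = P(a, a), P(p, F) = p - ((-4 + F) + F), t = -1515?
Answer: 27605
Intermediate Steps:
P(p, F) = 4 + p - 2*F (P(p, F) = p - (-4 + 2*F) = p + (4 - 2*F) = 4 + p - 2*F)
q(a) = 4 - a (q(a) = 4 + a - 2*a = 4 - a)
n = -26 (n = (4 - 1*6)*13 = (4 - 6)*13 = -2*13 = -26)
(29146 + n) + t = (29146 - 26) - 1515 = 29120 - 1515 = 27605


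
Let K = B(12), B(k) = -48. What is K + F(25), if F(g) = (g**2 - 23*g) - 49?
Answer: -47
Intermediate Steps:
F(g) = -49 + g**2 - 23*g
K = -48
K + F(25) = -48 + (-49 + 25**2 - 23*25) = -48 + (-49 + 625 - 575) = -48 + 1 = -47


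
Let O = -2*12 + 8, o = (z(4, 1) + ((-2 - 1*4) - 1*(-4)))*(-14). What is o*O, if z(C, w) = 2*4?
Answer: 1344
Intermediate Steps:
z(C, w) = 8
o = -84 (o = (8 + ((-2 - 1*4) - 1*(-4)))*(-14) = (8 + ((-2 - 4) + 4))*(-14) = (8 + (-6 + 4))*(-14) = (8 - 2)*(-14) = 6*(-14) = -84)
O = -16 (O = -24 + 8 = -16)
o*O = -84*(-16) = 1344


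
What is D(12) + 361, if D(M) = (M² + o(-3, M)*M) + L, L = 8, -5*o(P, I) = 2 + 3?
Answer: 501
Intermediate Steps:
o(P, I) = -1 (o(P, I) = -(2 + 3)/5 = -⅕*5 = -1)
D(M) = 8 + M² - M (D(M) = (M² - M) + 8 = 8 + M² - M)
D(12) + 361 = (8 + 12² - 1*12) + 361 = (8 + 144 - 12) + 361 = 140 + 361 = 501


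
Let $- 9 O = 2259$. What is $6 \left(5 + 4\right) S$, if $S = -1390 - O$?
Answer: $-61506$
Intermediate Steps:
$O = -251$ ($O = \left(- \frac{1}{9}\right) 2259 = -251$)
$S = -1139$ ($S = -1390 - -251 = -1390 + 251 = -1139$)
$6 \left(5 + 4\right) S = 6 \left(5 + 4\right) \left(-1139\right) = 6 \cdot 9 \left(-1139\right) = 54 \left(-1139\right) = -61506$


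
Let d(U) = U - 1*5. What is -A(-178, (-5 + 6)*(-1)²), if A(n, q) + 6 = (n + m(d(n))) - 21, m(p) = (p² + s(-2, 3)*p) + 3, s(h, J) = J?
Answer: -32738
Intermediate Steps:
d(U) = -5 + U (d(U) = U - 5 = -5 + U)
m(p) = 3 + p² + 3*p (m(p) = (p² + 3*p) + 3 = 3 + p² + 3*p)
A(n, q) = -39 + (-5 + n)² + 4*n (A(n, q) = -6 + ((n + (3 + (-5 + n)² + 3*(-5 + n))) - 21) = -6 + ((n + (3 + (-5 + n)² + (-15 + 3*n))) - 21) = -6 + ((n + (-12 + (-5 + n)² + 3*n)) - 21) = -6 + ((-12 + (-5 + n)² + 4*n) - 21) = -6 + (-33 + (-5 + n)² + 4*n) = -39 + (-5 + n)² + 4*n)
-A(-178, (-5 + 6)*(-1)²) = -(-14 + (-178)² - 6*(-178)) = -(-14 + 31684 + 1068) = -1*32738 = -32738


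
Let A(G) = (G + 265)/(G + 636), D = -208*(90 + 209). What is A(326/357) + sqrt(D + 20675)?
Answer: 94931/227378 + 3*I*sqrt(4613) ≈ 0.4175 + 203.76*I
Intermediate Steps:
D = -62192 (D = -208*299 = -62192)
A(G) = (265 + G)/(636 + G)
A(326/357) + sqrt(D + 20675) = (265 + 326/357)/(636 + 326/357) + sqrt(-62192 + 20675) = (265 + 326*(1/357))/(636 + 326*(1/357)) + sqrt(-41517) = (265 + 326/357)/(636 + 326/357) + 3*I*sqrt(4613) = (94931/357)/(227378/357) + 3*I*sqrt(4613) = (357/227378)*(94931/357) + 3*I*sqrt(4613) = 94931/227378 + 3*I*sqrt(4613)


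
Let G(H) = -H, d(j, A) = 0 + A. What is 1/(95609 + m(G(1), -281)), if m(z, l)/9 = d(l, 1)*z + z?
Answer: 1/95591 ≈ 1.0461e-5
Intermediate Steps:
d(j, A) = A
m(z, l) = 18*z (m(z, l) = 9*(1*z + z) = 9*(z + z) = 9*(2*z) = 18*z)
1/(95609 + m(G(1), -281)) = 1/(95609 + 18*(-1*1)) = 1/(95609 + 18*(-1)) = 1/(95609 - 18) = 1/95591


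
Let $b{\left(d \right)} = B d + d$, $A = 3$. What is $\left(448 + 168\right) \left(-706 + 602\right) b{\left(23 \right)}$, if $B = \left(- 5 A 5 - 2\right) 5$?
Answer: $565813248$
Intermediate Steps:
$B = -385$ ($B = \left(\left(-5\right) 3 \cdot 5 - 2\right) 5 = \left(\left(-15\right) 5 - 2\right) 5 = \left(-75 - 2\right) 5 = \left(-77\right) 5 = -385$)
$b{\left(d \right)} = - 384 d$ ($b{\left(d \right)} = - 385 d + d = - 384 d$)
$\left(448 + 168\right) \left(-706 + 602\right) b{\left(23 \right)} = \left(448 + 168\right) \left(-706 + 602\right) \left(\left(-384\right) 23\right) = 616 \left(-104\right) \left(-8832\right) = \left(-64064\right) \left(-8832\right) = 565813248$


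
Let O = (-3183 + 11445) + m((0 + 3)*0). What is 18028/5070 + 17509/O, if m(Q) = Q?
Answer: 39619661/6981390 ≈ 5.6750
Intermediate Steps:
O = 8262 (O = (-3183 + 11445) + (0 + 3)*0 = 8262 + 3*0 = 8262 + 0 = 8262)
18028/5070 + 17509/O = 18028/5070 + 17509/8262 = 18028*(1/5070) + 17509*(1/8262) = 9014/2535 + 17509/8262 = 39619661/6981390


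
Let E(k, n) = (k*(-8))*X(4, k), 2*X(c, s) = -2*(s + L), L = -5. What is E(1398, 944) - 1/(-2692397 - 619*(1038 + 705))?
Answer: 58754477455969/3771314 ≈ 1.5579e+7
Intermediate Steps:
X(c, s) = 5 - s (X(c, s) = (-2*(s - 5))/2 = (-2*(-5 + s))/2 = (10 - 2*s)/2 = 5 - s)
E(k, n) = -8*k*(5 - k) (E(k, n) = (k*(-8))*(5 - k) = (-8*k)*(5 - k) = -8*k*(5 - k))
E(1398, 944) - 1/(-2692397 - 619*(1038 + 705)) = 8*1398*(-5 + 1398) - 1/(-2692397 - 619*(1038 + 705)) = 8*1398*1393 - 1/(-2692397 - 619*1743) = 15579312 - 1/(-2692397 - 1078917) = 15579312 - 1/(-3771314) = 15579312 - 1*(-1/3771314) = 15579312 + 1/3771314 = 58754477455969/3771314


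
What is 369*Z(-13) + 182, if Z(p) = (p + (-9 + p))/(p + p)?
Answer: 17647/26 ≈ 678.73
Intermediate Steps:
Z(p) = (-9 + 2*p)/(2*p) (Z(p) = (-9 + 2*p)/((2*p)) = (-9 + 2*p)*(1/(2*p)) = (-9 + 2*p)/(2*p))
369*Z(-13) + 182 = 369*((-9/2 - 13)/(-13)) + 182 = 369*(-1/13*(-35/2)) + 182 = 369*(35/26) + 182 = 12915/26 + 182 = 17647/26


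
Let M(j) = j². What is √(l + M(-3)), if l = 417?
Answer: √426 ≈ 20.640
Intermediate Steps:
√(l + M(-3)) = √(417 + (-3)²) = √(417 + 9) = √426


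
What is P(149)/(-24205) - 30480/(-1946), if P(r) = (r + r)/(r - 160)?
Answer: 4058016154/259066115 ≈ 15.664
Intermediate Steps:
P(r) = 2*r/(-160 + r) (P(r) = (2*r)/(-160 + r) = 2*r/(-160 + r))
P(149)/(-24205) - 30480/(-1946) = (2*149/(-160 + 149))/(-24205) - 30480/(-1946) = (2*149/(-11))*(-1/24205) - 30480*(-1/1946) = (2*149*(-1/11))*(-1/24205) + 15240/973 = -298/11*(-1/24205) + 15240/973 = 298/266255 + 15240/973 = 4058016154/259066115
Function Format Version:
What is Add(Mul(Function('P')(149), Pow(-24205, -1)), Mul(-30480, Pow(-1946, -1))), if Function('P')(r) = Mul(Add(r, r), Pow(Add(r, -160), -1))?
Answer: Rational(4058016154, 259066115) ≈ 15.664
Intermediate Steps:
Function('P')(r) = Mul(2, r, Pow(Add(-160, r), -1)) (Function('P')(r) = Mul(Mul(2, r), Pow(Add(-160, r), -1)) = Mul(2, r, Pow(Add(-160, r), -1)))
Add(Mul(Function('P')(149), Pow(-24205, -1)), Mul(-30480, Pow(-1946, -1))) = Add(Mul(Mul(2, 149, Pow(Add(-160, 149), -1)), Pow(-24205, -1)), Mul(-30480, Pow(-1946, -1))) = Add(Mul(Mul(2, 149, Pow(-11, -1)), Rational(-1, 24205)), Mul(-30480, Rational(-1, 1946))) = Add(Mul(Mul(2, 149, Rational(-1, 11)), Rational(-1, 24205)), Rational(15240, 973)) = Add(Mul(Rational(-298, 11), Rational(-1, 24205)), Rational(15240, 973)) = Add(Rational(298, 266255), Rational(15240, 973)) = Rational(4058016154, 259066115)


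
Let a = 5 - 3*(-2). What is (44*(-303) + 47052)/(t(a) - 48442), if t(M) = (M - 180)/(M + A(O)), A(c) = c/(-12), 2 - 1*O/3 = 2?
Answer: -123640/177677 ≈ -0.69587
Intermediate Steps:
O = 0 (O = 6 - 3*2 = 6 - 6 = 0)
A(c) = -c/12 (A(c) = c*(-1/12) = -c/12)
a = 11 (a = 5 + 6 = 11)
t(M) = (-180 + M)/M (t(M) = (M - 180)/(M - 1/12*0) = (-180 + M)/(M + 0) = (-180 + M)/M)
(44*(-303) + 47052)/(t(a) - 48442) = (44*(-303) + 47052)/((-180 + 11)/11 - 48442) = (-13332 + 47052)/((1/11)*(-169) - 48442) = 33720/(-169/11 - 48442) = 33720/(-533031/11) = 33720*(-11/533031) = -123640/177677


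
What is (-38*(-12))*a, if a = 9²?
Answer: 36936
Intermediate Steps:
a = 81
(-38*(-12))*a = -38*(-12)*81 = 456*81 = 36936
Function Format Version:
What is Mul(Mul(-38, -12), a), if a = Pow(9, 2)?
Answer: 36936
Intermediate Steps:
a = 81
Mul(Mul(-38, -12), a) = Mul(Mul(-38, -12), 81) = Mul(456, 81) = 36936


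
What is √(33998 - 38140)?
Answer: I*√4142 ≈ 64.358*I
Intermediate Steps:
√(33998 - 38140) = √(-4142) = I*√4142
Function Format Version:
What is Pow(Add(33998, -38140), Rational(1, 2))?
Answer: Mul(I, Pow(4142, Rational(1, 2))) ≈ Mul(64.358, I)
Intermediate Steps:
Pow(Add(33998, -38140), Rational(1, 2)) = Pow(-4142, Rational(1, 2)) = Mul(I, Pow(4142, Rational(1, 2)))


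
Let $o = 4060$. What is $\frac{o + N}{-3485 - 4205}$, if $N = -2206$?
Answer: $- \frac{927}{3845} \approx -0.24109$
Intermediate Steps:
$\frac{o + N}{-3485 - 4205} = \frac{4060 - 2206}{-3485 - 4205} = \frac{1854}{-7690} = 1854 \left(- \frac{1}{7690}\right) = - \frac{927}{3845}$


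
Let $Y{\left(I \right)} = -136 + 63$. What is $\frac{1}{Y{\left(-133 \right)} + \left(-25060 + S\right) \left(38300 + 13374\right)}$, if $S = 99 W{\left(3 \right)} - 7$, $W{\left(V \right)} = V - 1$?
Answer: $- \frac{1}{1285080779} \approx -7.7816 \cdot 10^{-10}$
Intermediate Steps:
$Y{\left(I \right)} = -73$
$W{\left(V \right)} = -1 + V$ ($W{\left(V \right)} = V - 1 = -1 + V$)
$S = 191$ ($S = 99 \left(-1 + 3\right) - 7 = 99 \cdot 2 - 7 = 198 - 7 = 191$)
$\frac{1}{Y{\left(-133 \right)} + \left(-25060 + S\right) \left(38300 + 13374\right)} = \frac{1}{-73 + \left(-25060 + 191\right) \left(38300 + 13374\right)} = \frac{1}{-73 - 1285080706} = \frac{1}{-1285080779} = - \frac{1}{1285080779}$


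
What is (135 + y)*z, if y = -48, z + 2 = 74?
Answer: 6264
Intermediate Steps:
z = 72 (z = -2 + 74 = 72)
(135 + y)*z = (135 - 48)*72 = 87*72 = 6264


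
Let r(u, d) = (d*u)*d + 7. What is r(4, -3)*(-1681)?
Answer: -72283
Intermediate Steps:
r(u, d) = 7 + u*d² (r(u, d) = u*d² + 7 = 7 + u*d²)
r(4, -3)*(-1681) = (7 + 4*(-3)²)*(-1681) = (7 + 4*9)*(-1681) = (7 + 36)*(-1681) = 43*(-1681) = -72283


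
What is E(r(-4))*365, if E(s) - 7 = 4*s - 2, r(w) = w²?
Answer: 25185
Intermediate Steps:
E(s) = 5 + 4*s (E(s) = 7 + (4*s - 2) = 7 + (-2 + 4*s) = 5 + 4*s)
E(r(-4))*365 = (5 + 4*(-4)²)*365 = (5 + 4*16)*365 = (5 + 64)*365 = 69*365 = 25185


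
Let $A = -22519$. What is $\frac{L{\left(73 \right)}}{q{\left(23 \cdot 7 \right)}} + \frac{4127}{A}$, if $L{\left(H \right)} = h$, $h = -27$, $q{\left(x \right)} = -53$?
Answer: $\frac{389282}{1193507} \approx 0.32617$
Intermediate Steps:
$L{\left(H \right)} = -27$
$\frac{L{\left(73 \right)}}{q{\left(23 \cdot 7 \right)}} + \frac{4127}{A} = - \frac{27}{-53} + \frac{4127}{-22519} = \left(-27\right) \left(- \frac{1}{53}\right) + 4127 \left(- \frac{1}{22519}\right) = \frac{27}{53} - \frac{4127}{22519} = \frac{389282}{1193507}$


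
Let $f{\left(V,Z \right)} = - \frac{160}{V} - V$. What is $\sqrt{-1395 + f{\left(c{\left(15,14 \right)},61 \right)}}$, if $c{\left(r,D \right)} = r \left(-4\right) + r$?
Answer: $\frac{i \sqrt{12118}}{3} \approx 36.694 i$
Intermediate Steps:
$c{\left(r,D \right)} = - 3 r$ ($c{\left(r,D \right)} = - 4 r + r = - 3 r$)
$f{\left(V,Z \right)} = - V - \frac{160}{V}$
$\sqrt{-1395 + f{\left(c{\left(15,14 \right)},61 \right)}} = \sqrt{-1395 - \left(-45 - \frac{32}{9}\right)} = \sqrt{-1395 - \left(-45 + \frac{160}{-45}\right)} = \sqrt{-1395 + \left(45 - - \frac{32}{9}\right)} = \sqrt{-1395 + \left(45 + \frac{32}{9}\right)} = \sqrt{-1395 + \frac{437}{9}} = \sqrt{- \frac{12118}{9}} = \frac{i \sqrt{12118}}{3}$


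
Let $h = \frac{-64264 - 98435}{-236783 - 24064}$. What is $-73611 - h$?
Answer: $- \frac{6400457072}{86949} \approx -73612.0$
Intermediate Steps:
$h = \frac{54233}{86949}$ ($h = - \frac{162699}{-260847} = \left(-162699\right) \left(- \frac{1}{260847}\right) = \frac{54233}{86949} \approx 0.62373$)
$-73611 - h = -73611 - \frac{54233}{86949} = - \frac{6400457072}{86949}$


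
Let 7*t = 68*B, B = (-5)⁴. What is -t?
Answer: -42500/7 ≈ -6071.4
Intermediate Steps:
B = 625
t = 42500/7 (t = (68*625)/7 = (⅐)*42500 = 42500/7 ≈ 6071.4)
-t = -1*42500/7 = -42500/7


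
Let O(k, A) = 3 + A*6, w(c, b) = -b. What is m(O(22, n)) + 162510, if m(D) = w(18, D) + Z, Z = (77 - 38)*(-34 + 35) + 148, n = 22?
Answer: 162562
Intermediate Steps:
O(k, A) = 3 + 6*A
Z = 187 (Z = 39*1 + 148 = 39 + 148 = 187)
m(D) = 187 - D (m(D) = -D + 187 = 187 - D)
m(O(22, n)) + 162510 = (187 - (3 + 6*22)) + 162510 = (187 - (3 + 132)) + 162510 = (187 - 1*135) + 162510 = (187 - 135) + 162510 = 52 + 162510 = 162562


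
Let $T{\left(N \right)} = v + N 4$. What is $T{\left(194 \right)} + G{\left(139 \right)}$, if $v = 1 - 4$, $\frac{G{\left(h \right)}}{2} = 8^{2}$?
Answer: $901$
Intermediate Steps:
$G{\left(h \right)} = 128$ ($G{\left(h \right)} = 2 \cdot 8^{2} = 2 \cdot 64 = 128$)
$v = -3$
$T{\left(N \right)} = -3 + 4 N$ ($T{\left(N \right)} = -3 + N 4 = -3 + 4 N$)
$T{\left(194 \right)} + G{\left(139 \right)} = \left(-3 + 4 \cdot 194\right) + 128 = \left(-3 + 776\right) + 128 = 773 + 128 = 901$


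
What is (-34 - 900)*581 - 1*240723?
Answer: -783377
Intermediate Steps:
(-34 - 900)*581 - 1*240723 = -934*581 - 240723 = -542654 - 240723 = -783377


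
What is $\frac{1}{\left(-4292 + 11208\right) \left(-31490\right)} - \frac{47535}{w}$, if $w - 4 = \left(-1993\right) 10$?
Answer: $\frac{1725400391579}{723263453640} \approx 2.3856$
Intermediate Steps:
$w = -19926$ ($w = 4 - 19930 = -19926$)
$\frac{1}{\left(-4292 + 11208\right) \left(-31490\right)} - \frac{47535}{w} = \frac{1}{\left(-4292 + 11208\right) \left(-31490\right)} - \frac{47535}{-19926} = \frac{1}{6916} \left(- \frac{1}{31490}\right) - - \frac{15845}{6642} = \frac{1}{6916} \left(- \frac{1}{31490}\right) + \frac{15845}{6642} = - \frac{1}{217784840} + \frac{15845}{6642} = \frac{1725400391579}{723263453640}$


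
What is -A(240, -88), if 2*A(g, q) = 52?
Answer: -26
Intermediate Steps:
A(g, q) = 26 (A(g, q) = (½)*52 = 26)
-A(240, -88) = -1*26 = -26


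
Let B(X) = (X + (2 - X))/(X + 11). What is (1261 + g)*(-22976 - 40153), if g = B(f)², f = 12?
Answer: -42111651417/529 ≈ -7.9606e+7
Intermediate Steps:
B(X) = 2/(11 + X)
g = 4/529 (g = (2/(11 + 12))² = (2/23)² = 4/529 ≈ 0.0075614)
(1261 + g)*(-22976 - 40153) = (1261 + 4/529)*(-22976 - 40153) = (667073/529)*(-63129) = -42111651417/529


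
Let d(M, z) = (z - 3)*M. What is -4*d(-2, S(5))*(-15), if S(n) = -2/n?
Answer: 408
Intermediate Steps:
d(M, z) = M*(-3 + z) (d(M, z) = (-3 + z)*M = M*(-3 + z))
-4*d(-2, S(5))*(-15) = -(-8)*(-3 - 2/5)*(-15) = -(-8)*(-3 - 2*⅕)*(-15) = -(-8)*(-3 - ⅖)*(-15) = -(-8)*(-17)/5*(-15) = -4*34/5*(-15) = -136/5*(-15) = 408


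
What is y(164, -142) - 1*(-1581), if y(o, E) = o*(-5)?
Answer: 761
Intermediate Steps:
y(o, E) = -5*o
y(164, -142) - 1*(-1581) = -5*164 - 1*(-1581) = -820 + 1581 = 761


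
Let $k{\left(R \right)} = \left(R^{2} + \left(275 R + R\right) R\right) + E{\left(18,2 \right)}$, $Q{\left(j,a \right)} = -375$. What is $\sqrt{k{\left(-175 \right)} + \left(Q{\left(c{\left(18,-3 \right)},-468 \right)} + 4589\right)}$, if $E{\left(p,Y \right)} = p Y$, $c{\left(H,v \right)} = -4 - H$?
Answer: $5 \sqrt{339495} \approx 2913.3$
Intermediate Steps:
$E{\left(p,Y \right)} = Y p$
$k{\left(R \right)} = 36 + 277 R^{2}$ ($k{\left(R \right)} = \left(R^{2} + \left(275 R + R\right) R\right) + 2 \cdot 18 = \left(R^{2} + 276 R R\right) + 36 = \left(R^{2} + 276 R^{2}\right) + 36 = 277 R^{2} + 36 = 36 + 277 R^{2}$)
$\sqrt{k{\left(-175 \right)} + \left(Q{\left(c{\left(18,-3 \right)},-468 \right)} + 4589\right)} = \sqrt{\left(36 + 277 \left(-175\right)^{2}\right) + \left(-375 + 4589\right)} = \sqrt{\left(36 + 277 \cdot 30625\right) + 4214} = \sqrt{\left(36 + 8483125\right) + 4214} = \sqrt{8483161 + 4214} = \sqrt{8487375} = 5 \sqrt{339495}$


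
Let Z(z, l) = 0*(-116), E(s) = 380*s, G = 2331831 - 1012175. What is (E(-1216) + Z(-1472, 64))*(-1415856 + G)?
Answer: 44452096000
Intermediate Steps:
G = 1319656
Z(z, l) = 0
(E(-1216) + Z(-1472, 64))*(-1415856 + G) = (380*(-1216) + 0)*(-1415856 + 1319656) = (-462080 + 0)*(-96200) = -462080*(-96200) = 44452096000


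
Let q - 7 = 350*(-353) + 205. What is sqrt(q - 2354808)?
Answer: I*sqrt(2478146) ≈ 1574.2*I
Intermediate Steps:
q = -123338 (q = 7 + (350*(-353) + 205) = 7 + (-123550 + 205) = 7 - 123345 = -123338)
sqrt(q - 2354808) = sqrt(-123338 - 2354808) = sqrt(-2478146) = I*sqrt(2478146)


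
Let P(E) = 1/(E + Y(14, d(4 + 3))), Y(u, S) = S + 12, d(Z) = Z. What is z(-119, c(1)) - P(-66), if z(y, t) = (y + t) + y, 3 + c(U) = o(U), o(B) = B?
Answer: -11279/47 ≈ -239.98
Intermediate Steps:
c(U) = -3 + U
Y(u, S) = 12 + S
P(E) = 1/(19 + E) (P(E) = 1/(E + (12 + (4 + 3))) = 1/(E + (12 + 7)) = 1/(E + 19) = 1/(19 + E))
z(y, t) = t + 2*y (z(y, t) = (t + y) + y = t + 2*y)
z(-119, c(1)) - P(-66) = ((-3 + 1) + 2*(-119)) - 1/(19 - 66) = (-2 - 238) - 1/(-47) = -240 - 1*(-1/47) = -240 + 1/47 = -11279/47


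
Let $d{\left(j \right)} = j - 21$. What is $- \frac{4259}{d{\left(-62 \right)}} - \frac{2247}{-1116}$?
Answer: $\frac{1646515}{30876} \approx 53.327$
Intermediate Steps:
$d{\left(j \right)} = -21 + j$
$- \frac{4259}{d{\left(-62 \right)}} - \frac{2247}{-1116} = - \frac{4259}{-21 - 62} - \frac{2247}{-1116} = - \frac{4259}{-83} - - \frac{749}{372} = \left(-4259\right) \left(- \frac{1}{83}\right) + \frac{749}{372} = \frac{4259}{83} + \frac{749}{372} = \frac{1646515}{30876}$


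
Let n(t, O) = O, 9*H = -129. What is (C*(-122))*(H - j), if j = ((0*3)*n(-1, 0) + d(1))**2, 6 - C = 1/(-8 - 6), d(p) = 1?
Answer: 238510/21 ≈ 11358.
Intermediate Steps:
H = -43/3 (H = (1/9)*(-129) = -43/3 ≈ -14.333)
C = 85/14 (C = 6 - 1/(-8 - 6) = 6 - 1/(-14) = 6 - 1*(-1/14) = 6 + 1/14 = 85/14 ≈ 6.0714)
j = 1 (j = ((0*3)*0 + 1)**2 = (0*0 + 1)**2 = (0 + 1)**2 = 1**2 = 1)
(C*(-122))*(H - j) = ((85/14)*(-122))*(-43/3 - 1*1) = -5185*(-43/3 - 1)/7 = -5185/7*(-46/3) = 238510/21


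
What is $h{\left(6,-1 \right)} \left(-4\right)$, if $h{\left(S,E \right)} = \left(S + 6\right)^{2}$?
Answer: $-576$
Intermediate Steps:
$h{\left(S,E \right)} = \left(6 + S\right)^{2}$
$h{\left(6,-1 \right)} \left(-4\right) = \left(6 + 6\right)^{2} \left(-4\right) = 12^{2} \left(-4\right) = 144 \left(-4\right) = -576$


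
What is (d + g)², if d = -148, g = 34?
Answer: 12996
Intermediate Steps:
(d + g)² = (-148 + 34)² = (-114)² = 12996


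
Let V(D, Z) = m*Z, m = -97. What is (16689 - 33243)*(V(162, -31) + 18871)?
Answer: -362168412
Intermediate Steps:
V(D, Z) = -97*Z
(16689 - 33243)*(V(162, -31) + 18871) = (16689 - 33243)*(-97*(-31) + 18871) = -16554*(3007 + 18871) = -16554*21878 = -362168412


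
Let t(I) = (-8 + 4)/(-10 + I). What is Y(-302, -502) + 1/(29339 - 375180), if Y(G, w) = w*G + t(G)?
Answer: 4089608904955/26975598 ≈ 1.5160e+5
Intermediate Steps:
t(I) = -4/(-10 + I)
Y(G, w) = -4/(-10 + G) + G*w (Y(G, w) = w*G - 4/(-10 + G) = G*w - 4/(-10 + G) = -4/(-10 + G) + G*w)
Y(-302, -502) + 1/(29339 - 375180) = (-4 - 302*(-502)*(-10 - 302))/(-10 - 302) + 1/(29339 - 375180) = (-4 - 302*(-502)*(-312))/(-312) + 1/(-345841) = -(-4 - 47300448)/312 - 1/345841 = -1/312*(-47300452) - 1/345841 = 11825113/78 - 1/345841 = 4089608904955/26975598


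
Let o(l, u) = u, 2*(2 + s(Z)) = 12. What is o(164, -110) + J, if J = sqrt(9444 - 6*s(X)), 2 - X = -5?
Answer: -110 + 2*sqrt(2355) ≈ -12.943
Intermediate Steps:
X = 7 (X = 2 - 1*(-5) = 2 + 5 = 7)
s(Z) = 4 (s(Z) = -2 + (1/2)*12 = -2 + 6 = 4)
J = 2*sqrt(2355) (J = sqrt(9444 - 6*4) = sqrt(9444 - 24) = sqrt(9420) = 2*sqrt(2355) ≈ 97.057)
o(164, -110) + J = -110 + 2*sqrt(2355)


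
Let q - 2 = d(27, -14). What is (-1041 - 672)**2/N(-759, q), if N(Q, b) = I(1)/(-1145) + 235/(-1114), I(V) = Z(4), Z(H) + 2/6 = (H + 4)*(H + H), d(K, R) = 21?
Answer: -11228627071710/1019999 ≈ -1.1008e+7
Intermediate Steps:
q = 23 (q = 2 + 21 = 23)
Z(H) = -1/3 + 2*H*(4 + H) (Z(H) = -1/3 + (H + 4)*(H + H) = -1/3 + (4 + H)*(2*H) = -1/3 + 2*H*(4 + H))
I(V) = 191/3 (I(V) = -1/3 + 2*4**2 + 8*4 = -1/3 + 2*16 + 32 = -1/3 + 32 + 32 = 191/3)
N(Q, b) = -1019999/3826590 (N(Q, b) = (191/3)/(-1145) + 235/(-1114) = (191/3)*(-1/1145) + 235*(-1/1114) = -191/3435 - 235/1114 = -1019999/3826590)
(-1041 - 672)**2/N(-759, q) = (-1041 - 672)**2/(-1019999/3826590) = (-1713)**2*(-3826590/1019999) = 2934369*(-3826590/1019999) = -11228627071710/1019999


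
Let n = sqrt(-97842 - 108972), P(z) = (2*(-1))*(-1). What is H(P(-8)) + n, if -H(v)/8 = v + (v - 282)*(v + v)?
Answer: 8944 + I*sqrt(206814) ≈ 8944.0 + 454.77*I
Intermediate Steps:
P(z) = 2 (P(z) = -2*(-1) = 2)
H(v) = -8*v - 16*v*(-282 + v) (H(v) = -8*(v + (v - 282)*(v + v)) = -8*(v + (-282 + v)*(2*v)) = -8*(v + 2*v*(-282 + v)) = -8*v - 16*v*(-282 + v))
n = I*sqrt(206814) (n = sqrt(-206814) = I*sqrt(206814) ≈ 454.77*I)
H(P(-8)) + n = 8*2*(563 - 2*2) + I*sqrt(206814) = 8*2*(563 - 4) + I*sqrt(206814) = 8*2*559 + I*sqrt(206814) = 8944 + I*sqrt(206814)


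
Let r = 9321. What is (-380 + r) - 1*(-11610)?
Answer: 20551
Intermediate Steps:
(-380 + r) - 1*(-11610) = (-380 + 9321) - 1*(-11610) = 8941 + 11610 = 20551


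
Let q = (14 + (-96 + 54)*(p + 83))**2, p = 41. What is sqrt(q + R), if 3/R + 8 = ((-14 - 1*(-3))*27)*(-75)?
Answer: sqrt(13376032300487605)/22267 ≈ 5194.0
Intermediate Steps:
q = 26977636 (q = (14 + (-96 + 54)*(41 + 83))**2 = (14 - 42*124)**2 = (14 - 5208)**2 = (-5194)**2 = 26977636)
R = 3/22267 (R = 3/(-8 + ((-14 - 1*(-3))*27)*(-75)) = 3/(-8 + ((-14 + 3)*27)*(-75)) = 3/(-8 - 11*27*(-75)) = 3/(-8 - 297*(-75)) = 3/(-8 + 22275) = 3/22267 ≈ 0.00013473)
sqrt(q + R) = sqrt(26977636 + 3/22267) = sqrt(600711020815/22267) = sqrt(13376032300487605)/22267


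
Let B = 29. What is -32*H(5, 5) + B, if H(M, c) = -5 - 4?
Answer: 317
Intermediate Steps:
H(M, c) = -9
-32*H(5, 5) + B = -32*(-9) + 29 = 288 + 29 = 317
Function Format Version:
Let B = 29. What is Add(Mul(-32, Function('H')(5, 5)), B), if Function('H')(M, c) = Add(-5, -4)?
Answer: 317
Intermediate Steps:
Function('H')(M, c) = -9
Add(Mul(-32, Function('H')(5, 5)), B) = Add(Mul(-32, -9), 29) = Add(288, 29) = 317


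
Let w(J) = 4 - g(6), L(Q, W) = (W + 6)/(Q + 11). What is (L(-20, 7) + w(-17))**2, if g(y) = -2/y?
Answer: 676/81 ≈ 8.3457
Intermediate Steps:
L(Q, W) = (6 + W)/(11 + Q)
w(J) = 13/3 (w(J) = 4 - (-2)/6 = 4 - 1*(-1/3) = 4 + 1/3 = 13/3)
(L(-20, 7) + w(-17))**2 = ((6 + 7)/(11 - 20) + 13/3)**2 = (13/(-9) + 13/3)**2 = (-1/9*13 + 13/3)**2 = (-13/9 + 13/3)**2 = (26/9)**2 = 676/81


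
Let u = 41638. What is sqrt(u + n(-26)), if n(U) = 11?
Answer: sqrt(41649) ≈ 204.08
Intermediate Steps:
sqrt(u + n(-26)) = sqrt(41638 + 11) = sqrt(41649)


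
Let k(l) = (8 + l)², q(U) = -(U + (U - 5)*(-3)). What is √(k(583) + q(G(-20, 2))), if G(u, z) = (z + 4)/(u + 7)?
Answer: 3*√6558422/13 ≈ 590.99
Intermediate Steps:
G(u, z) = (4 + z)/(7 + u)
q(U) = -15 + 2*U (q(U) = -(U + (-5 + U)*(-3)) = -(U + (15 - 3*U)) = -(15 - 2*U) = -15 + 2*U)
√(k(583) + q(G(-20, 2))) = √((8 + 583)² + (-15 + 2*((4 + 2)/(7 - 20)))) = √(591² + (-15 + 2*(6/(-13)))) = √(349281 + (-15 + 2*(-1/13*6))) = √(349281 + (-15 + 2*(-6/13))) = √(349281 + (-15 - 12/13)) = √(349281 - 207/13) = √(4540446/13) = 3*√6558422/13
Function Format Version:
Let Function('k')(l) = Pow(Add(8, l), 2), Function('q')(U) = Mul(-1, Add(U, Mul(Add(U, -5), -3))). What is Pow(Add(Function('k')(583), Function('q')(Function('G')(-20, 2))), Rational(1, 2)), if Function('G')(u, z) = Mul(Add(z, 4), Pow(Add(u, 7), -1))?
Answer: Mul(Rational(3, 13), Pow(6558422, Rational(1, 2))) ≈ 590.99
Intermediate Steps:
Function('G')(u, z) = Mul(Pow(Add(7, u), -1), Add(4, z)) (Function('G')(u, z) = Mul(Add(4, z), Pow(Add(7, u), -1)) = Mul(Pow(Add(7, u), -1), Add(4, z)))
Function('q')(U) = Add(-15, Mul(2, U)) (Function('q')(U) = Mul(-1, Add(U, Mul(Add(-5, U), -3))) = Mul(-1, Add(U, Add(15, Mul(-3, U)))) = Mul(-1, Add(15, Mul(-2, U))) = Add(-15, Mul(2, U)))
Pow(Add(Function('k')(583), Function('q')(Function('G')(-20, 2))), Rational(1, 2)) = Pow(Add(Pow(Add(8, 583), 2), Add(-15, Mul(2, Mul(Pow(Add(7, -20), -1), Add(4, 2))))), Rational(1, 2)) = Pow(Add(Pow(591, 2), Add(-15, Mul(2, Mul(Pow(-13, -1), 6)))), Rational(1, 2)) = Pow(Add(349281, Add(-15, Mul(2, Mul(Rational(-1, 13), 6)))), Rational(1, 2)) = Pow(Add(349281, Add(-15, Mul(2, Rational(-6, 13)))), Rational(1, 2)) = Pow(Add(349281, Add(-15, Rational(-12, 13))), Rational(1, 2)) = Pow(Add(349281, Rational(-207, 13)), Rational(1, 2)) = Pow(Rational(4540446, 13), Rational(1, 2)) = Mul(Rational(3, 13), Pow(6558422, Rational(1, 2)))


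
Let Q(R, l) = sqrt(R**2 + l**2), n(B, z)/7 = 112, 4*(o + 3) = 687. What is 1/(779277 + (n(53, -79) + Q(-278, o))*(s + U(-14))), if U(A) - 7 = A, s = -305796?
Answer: -3823524400/755464689845139279 + 1223212*sqrt(1692169)/755464689845139279 ≈ -2.9549e-9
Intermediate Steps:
U(A) = 7 + A
o = 675/4 (o = -3 + (1/4)*687 = -3 + 687/4 = 675/4 ≈ 168.75)
n(B, z) = 784 (n(B, z) = 7*112 = 784)
1/(779277 + (n(53, -79) + Q(-278, o))*(s + U(-14))) = 1/(779277 + (784 + sqrt((-278)**2 + (675/4)**2))*(-305796 + (7 - 14))) = 1/(779277 + (784 + sqrt(77284 + 455625/16))*(-305796 - 7)) = 1/(779277 + (784 + sqrt(1692169/16))*(-305803)) = 1/(779277 + (784 + sqrt(1692169)/4)*(-305803)) = 1/(779277 + (-239749552 - 305803*sqrt(1692169)/4)) = 1/(-238970275 - 305803*sqrt(1692169)/4)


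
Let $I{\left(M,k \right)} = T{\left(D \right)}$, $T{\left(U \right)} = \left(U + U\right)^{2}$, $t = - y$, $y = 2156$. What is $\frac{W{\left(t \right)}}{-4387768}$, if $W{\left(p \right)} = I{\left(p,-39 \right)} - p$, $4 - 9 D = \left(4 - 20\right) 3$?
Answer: $- \frac{46363}{88852302} \approx -0.0005218$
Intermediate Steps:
$D = \frac{52}{9}$ ($D = \frac{4}{9} - \frac{\left(4 - 20\right) 3}{9} = \frac{4}{9} - \frac{\left(-16\right) 3}{9} = \frac{4}{9} - - \frac{16}{3} = \frac{4}{9} + \frac{16}{3} = \frac{52}{9} \approx 5.7778$)
$t = -2156$ ($t = \left(-1\right) 2156 = -2156$)
$T{\left(U \right)} = 4 U^{2}$ ($T{\left(U \right)} = \left(2 U\right)^{2} = 4 U^{2}$)
$I{\left(M,k \right)} = \frac{10816}{81}$ ($I{\left(M,k \right)} = 4 \left(\frac{52}{9}\right)^{2} = 4 \cdot \frac{2704}{81} = \frac{10816}{81}$)
$W{\left(p \right)} = \frac{10816}{81} - p$
$\frac{W{\left(t \right)}}{-4387768} = \frac{\frac{10816}{81} - -2156}{-4387768} = \left(\frac{10816}{81} + 2156\right) \left(- \frac{1}{4387768}\right) = \frac{185452}{81} \left(- \frac{1}{4387768}\right) = - \frac{46363}{88852302}$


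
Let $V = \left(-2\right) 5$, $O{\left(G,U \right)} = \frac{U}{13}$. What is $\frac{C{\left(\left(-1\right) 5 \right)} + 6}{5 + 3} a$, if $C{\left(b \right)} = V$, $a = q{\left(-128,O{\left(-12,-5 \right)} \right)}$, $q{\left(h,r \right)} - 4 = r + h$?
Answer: $\frac{1617}{26} \approx 62.192$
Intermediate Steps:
$O{\left(G,U \right)} = \frac{U}{13}$ ($O{\left(G,U \right)} = U \frac{1}{13} = \frac{U}{13}$)
$q{\left(h,r \right)} = 4 + h + r$ ($q{\left(h,r \right)} = 4 + \left(r + h\right) = 4 + \left(h + r\right) = 4 + h + r$)
$a = - \frac{1617}{13}$ ($a = 4 - 128 + \frac{1}{13} \left(-5\right) = 4 - 128 - \frac{5}{13} = - \frac{1617}{13} \approx -124.38$)
$V = -10$
$C{\left(b \right)} = -10$
$\frac{C{\left(\left(-1\right) 5 \right)} + 6}{5 + 3} a = \frac{-10 + 6}{5 + 3} \left(- \frac{1617}{13}\right) = - \frac{4}{8} \left(- \frac{1617}{13}\right) = \left(-4\right) \frac{1}{8} \left(- \frac{1617}{13}\right) = \left(- \frac{1}{2}\right) \left(- \frac{1617}{13}\right) = \frac{1617}{26}$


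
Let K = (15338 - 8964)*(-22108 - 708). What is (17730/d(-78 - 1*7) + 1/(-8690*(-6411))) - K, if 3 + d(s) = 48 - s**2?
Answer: 1454325322916977432/10000230405 ≈ 1.4543e+8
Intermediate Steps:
d(s) = 45 - s**2 (d(s) = -3 + (48 - s**2) = 45 - s**2)
K = -145429184 (K = 6374*(-22816) = -145429184)
(17730/d(-78 - 1*7) + 1/(-8690*(-6411))) - K = (17730/(45 - (-78 - 1*7)**2) + 1/(-8690*(-6411))) - 1*(-145429184) = (17730/(45 - (-78 - 7)**2) - 1/8690*(-1/6411)) + 145429184 = (17730/(45 - 1*(-85)**2) + 1/55711590) + 145429184 = (17730/(45 - 1*7225) + 1/55711590) + 145429184 = (17730/(45 - 7225) + 1/55711590) + 145429184 = (17730/(-7180) + 1/55711590) + 145429184 = (17730*(-1/7180) + 1/55711590) + 145429184 = (-1773/718 + 1/55711590) + 145429184 = -24694162088/10000230405 + 145429184 = 1454325322916977432/10000230405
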